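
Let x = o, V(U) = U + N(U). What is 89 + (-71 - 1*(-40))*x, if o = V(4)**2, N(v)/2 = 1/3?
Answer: -5275/9 ≈ -586.11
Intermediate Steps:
N(v) = 2/3
V(U) = 2/3 + U (V(U) = U + 2/3 = 2/3 + U)
o = 196/9 (o = (2/3 + 4)**2 = (14/3)**2 = 196/9 ≈ 21.778)
x = 196/9 ≈ 21.778
89 + (-71 - 1*(-40))*x = 89 + (-71 - 1*(-40))*(196/9) = 89 + (-71 + 40)*(196/9) = 89 - 31*196/9 = 89 - 6076/9 = -5275/9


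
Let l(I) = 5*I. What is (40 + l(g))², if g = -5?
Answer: 225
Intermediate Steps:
(40 + l(g))² = (40 + 5*(-5))² = (40 - 25)² = 15² = 225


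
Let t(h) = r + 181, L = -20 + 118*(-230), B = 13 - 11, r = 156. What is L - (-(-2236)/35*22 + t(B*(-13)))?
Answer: -1011587/35 ≈ -28903.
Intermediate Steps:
B = 2
L = -27160 (L = -20 - 27140 = -27160)
t(h) = 337 (t(h) = 156 + 181 = 337)
L - (-(-2236)/35*22 + t(B*(-13))) = -27160 - (-(-2236)/35*22 + 337) = -27160 - (-52*(-43/35)*22 + 337) = -27160 - ((2236/35)*22 + 337) = -27160 - (49192/35 + 337) = -27160 - 1*60987/35 = -27160 - 60987/35 = -1011587/35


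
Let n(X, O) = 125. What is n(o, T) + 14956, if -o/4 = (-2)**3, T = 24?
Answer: 15081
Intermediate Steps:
o = 32 (o = -4*(-2)**3 = -4*(-8) = 32)
n(o, T) + 14956 = 125 + 14956 = 15081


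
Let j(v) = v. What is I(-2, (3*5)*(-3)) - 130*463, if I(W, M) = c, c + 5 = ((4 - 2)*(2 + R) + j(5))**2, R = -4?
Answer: -60194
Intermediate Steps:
c = -4 (c = -5 + ((4 - 2)*(2 - 4) + 5)**2 = -5 + (2*(-2) + 5)**2 = -5 + (-4 + 5)**2 = -5 + 1**2 = -5 + 1 = -4)
I(W, M) = -4
I(-2, (3*5)*(-3)) - 130*463 = -4 - 130*463 = -4 - 60190 = -60194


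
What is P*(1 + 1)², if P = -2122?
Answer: -8488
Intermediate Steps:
P*(1 + 1)² = -2122*(1 + 1)² = -2122*2² = -2122*4 = -8488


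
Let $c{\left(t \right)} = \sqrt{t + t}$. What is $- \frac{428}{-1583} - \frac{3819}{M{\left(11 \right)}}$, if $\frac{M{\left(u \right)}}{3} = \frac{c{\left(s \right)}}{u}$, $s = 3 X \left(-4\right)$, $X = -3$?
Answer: $\frac{428}{1583} - \frac{14003 \sqrt{2}}{12} \approx -1650.0$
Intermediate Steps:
$s = 36$ ($s = 3 \left(-3\right) \left(-4\right) = \left(-9\right) \left(-4\right) = 36$)
$c{\left(t \right)} = \sqrt{2} \sqrt{t}$ ($c{\left(t \right)} = \sqrt{2 t} = \sqrt{2} \sqrt{t}$)
$M{\left(u \right)} = \frac{18 \sqrt{2}}{u}$ ($M{\left(u \right)} = 3 \frac{\sqrt{2} \sqrt{36}}{u} = 3 \frac{\sqrt{2} \cdot 6}{u} = 3 \frac{6 \sqrt{2}}{u} = \frac{18 \sqrt{2}}{u}$)
$- \frac{428}{-1583} - \frac{3819}{M{\left(11 \right)}} = - \frac{428}{-1583} - \frac{3819}{18 \sqrt{2} \cdot \frac{1}{11}} = \left(-428\right) \left(- \frac{1}{1583}\right) - \frac{3819}{18 \sqrt{2} \cdot \frac{1}{11}} = \frac{428}{1583} - \frac{3819}{\frac{18}{11} \sqrt{2}} = \frac{428}{1583} - 3819 \frac{11 \sqrt{2}}{36} = \frac{428}{1583} - \frac{14003 \sqrt{2}}{12}$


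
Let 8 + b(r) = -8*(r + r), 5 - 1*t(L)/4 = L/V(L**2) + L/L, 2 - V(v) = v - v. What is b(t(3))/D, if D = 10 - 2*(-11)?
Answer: -21/4 ≈ -5.2500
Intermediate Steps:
V(v) = 2 (V(v) = 2 - (v - v) = 2 - 1*0 = 2 + 0 = 2)
t(L) = 16 - 2*L (t(L) = 20 - 4*(L/2 + L/L) = 20 - 4*(L*(1/2) + 1) = 20 - 4*(L/2 + 1) = 20 - 4*(1 + L/2) = 20 + (-4 - 2*L) = 16 - 2*L)
D = 32 (D = 10 + 22 = 32)
b(r) = -8 - 16*r (b(r) = -8 - 8*(r + r) = -8 - 16*r)
b(t(3))/D = (-8 - 16*(16 - 2*3))/32 = (-8 - 16*(16 - 6))*(1/32) = (-8 - 16*10)*(1/32) = (-8 - 160)*(1/32) = -168*1/32 = -21/4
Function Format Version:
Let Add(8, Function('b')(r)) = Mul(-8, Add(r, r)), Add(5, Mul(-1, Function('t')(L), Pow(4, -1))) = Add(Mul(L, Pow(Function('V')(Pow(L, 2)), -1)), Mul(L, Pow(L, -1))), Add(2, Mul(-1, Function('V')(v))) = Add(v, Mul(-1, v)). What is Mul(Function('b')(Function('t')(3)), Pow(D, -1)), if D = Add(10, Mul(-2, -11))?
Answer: Rational(-21, 4) ≈ -5.2500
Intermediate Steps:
Function('V')(v) = 2 (Function('V')(v) = Add(2, Mul(-1, Add(v, Mul(-1, v)))) = Add(2, Mul(-1, 0)) = Add(2, 0) = 2)
Function('t')(L) = Add(16, Mul(-2, L)) (Function('t')(L) = Add(20, Mul(-4, Add(Mul(L, Pow(2, -1)), Mul(L, Pow(L, -1))))) = Add(20, Mul(-4, Add(Mul(L, Rational(1, 2)), 1))) = Add(20, Mul(-4, Add(Mul(Rational(1, 2), L), 1))) = Add(20, Mul(-4, Add(1, Mul(Rational(1, 2), L)))) = Add(20, Add(-4, Mul(-2, L))) = Add(16, Mul(-2, L)))
D = 32 (D = Add(10, 22) = 32)
Function('b')(r) = Add(-8, Mul(-16, r)) (Function('b')(r) = Add(-8, Mul(-8, Add(r, r))) = Add(-8, Mul(-8, Mul(2, r))) = Add(-8, Mul(-16, r)))
Mul(Function('b')(Function('t')(3)), Pow(D, -1)) = Mul(Add(-8, Mul(-16, Add(16, Mul(-2, 3)))), Pow(32, -1)) = Mul(Add(-8, Mul(-16, Add(16, -6))), Rational(1, 32)) = Mul(Add(-8, Mul(-16, 10)), Rational(1, 32)) = Mul(Add(-8, -160), Rational(1, 32)) = Mul(-168, Rational(1, 32)) = Rational(-21, 4)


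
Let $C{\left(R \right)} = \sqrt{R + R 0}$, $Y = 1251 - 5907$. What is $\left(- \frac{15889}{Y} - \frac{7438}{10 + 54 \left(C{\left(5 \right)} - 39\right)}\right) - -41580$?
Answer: $\frac{211957669053043}{5096732304} + \frac{100413 \sqrt{5}}{1094659} \approx 41587.0$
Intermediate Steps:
$Y = -4656$ ($Y = 1251 - 5907 = -4656$)
$C{\left(R \right)} = \sqrt{R}$ ($C{\left(R \right)} = \sqrt{R + 0} = \sqrt{R}$)
$\left(- \frac{15889}{Y} - \frac{7438}{10 + 54 \left(C{\left(5 \right)} - 39\right)}\right) - -41580 = \left(- \frac{15889}{-4656} - \frac{7438}{10 + 54 \left(\sqrt{5} - 39\right)}\right) - -41580 = \left(\left(-15889\right) \left(- \frac{1}{4656}\right) - \frac{7438}{10 + 54 \left(-39 + \sqrt{5}\right)}\right) + 41580 = \left(\frac{15889}{4656} - \frac{7438}{10 - \left(2106 - 54 \sqrt{5}\right)}\right) + 41580 = \left(\frac{15889}{4656} - \frac{7438}{-2096 + 54 \sqrt{5}}\right) + 41580 = \frac{193612369}{4656} - \frac{7438}{-2096 + 54 \sqrt{5}}$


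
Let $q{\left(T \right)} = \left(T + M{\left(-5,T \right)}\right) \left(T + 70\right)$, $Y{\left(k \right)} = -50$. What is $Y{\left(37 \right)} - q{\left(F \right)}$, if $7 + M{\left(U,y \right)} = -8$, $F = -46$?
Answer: $1414$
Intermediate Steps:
$M{\left(U,y \right)} = -15$ ($M{\left(U,y \right)} = -7 - 8 = -15$)
$q{\left(T \right)} = \left(-15 + T\right) \left(70 + T\right)$ ($q{\left(T \right)} = \left(T - 15\right) \left(T + 70\right) = \left(-15 + T\right) \left(70 + T\right)$)
$Y{\left(37 \right)} - q{\left(F \right)} = -50 - \left(-1050 + \left(-46\right)^{2} + 55 \left(-46\right)\right) = -50 - \left(-1050 + 2116 - 2530\right) = -50 - -1464 = -50 + 1464 = 1414$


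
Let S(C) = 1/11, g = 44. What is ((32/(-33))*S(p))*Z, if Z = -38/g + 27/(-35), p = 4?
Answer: 20144/139755 ≈ 0.14414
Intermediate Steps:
Z = -1259/770 (Z = -38/44 + 27/(-35) = -38*1/44 + 27*(-1/35) = -19/22 - 27/35 = -1259/770 ≈ -1.6351)
S(C) = 1/11
((32/(-33))*S(p))*Z = ((32/(-33))*(1/11))*(-1259/770) = ((32*(-1/33))*(1/11))*(-1259/770) = -32/33*1/11*(-1259/770) = -32/363*(-1259/770) = 20144/139755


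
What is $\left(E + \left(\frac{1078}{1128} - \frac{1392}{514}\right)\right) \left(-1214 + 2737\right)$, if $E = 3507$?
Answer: $\frac{773803730645}{144948} \approx 5.3385 \cdot 10^{6}$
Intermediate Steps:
$\left(E + \left(\frac{1078}{1128} - \frac{1392}{514}\right)\right) \left(-1214 + 2737\right) = \left(3507 + \left(\frac{1078}{1128} - \frac{1392}{514}\right)\right) \left(-1214 + 2737\right) = \left(3507 + \left(1078 \cdot \frac{1}{1128} - \frac{696}{257}\right)\right) 1523 = \left(3507 + \left(\frac{539}{564} - \frac{696}{257}\right)\right) 1523 = \left(3507 - \frac{254021}{144948}\right) 1523 = \frac{508078615}{144948} \cdot 1523 = \frac{773803730645}{144948}$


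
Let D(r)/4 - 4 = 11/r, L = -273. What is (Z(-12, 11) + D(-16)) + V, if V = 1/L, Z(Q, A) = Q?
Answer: 1361/1092 ≈ 1.2463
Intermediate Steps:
V = -1/273 (V = 1/(-273) = -1/273 ≈ -0.0036630)
D(r) = 16 + 44/r (D(r) = 16 + 4*(11/r) = 16 + 44/r)
(Z(-12, 11) + D(-16)) + V = (-12 + (16 + 44/(-16))) - 1/273 = (-12 + (16 + 44*(-1/16))) - 1/273 = (-12 + (16 - 11/4)) - 1/273 = (-12 + 53/4) - 1/273 = 5/4 - 1/273 = 1361/1092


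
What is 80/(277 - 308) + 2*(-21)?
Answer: -1382/31 ≈ -44.581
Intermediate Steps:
80/(277 - 308) + 2*(-21) = 80/(-31) - 42 = 80*(-1/31) - 42 = -80/31 - 42 = -1382/31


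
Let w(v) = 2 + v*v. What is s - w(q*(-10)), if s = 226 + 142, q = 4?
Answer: -1234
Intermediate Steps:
s = 368
w(v) = 2 + v²
s - w(q*(-10)) = 368 - (2 + (4*(-10))²) = 368 - (2 + (-40)²) = 368 - (2 + 1600) = 368 - 1*1602 = 368 - 1602 = -1234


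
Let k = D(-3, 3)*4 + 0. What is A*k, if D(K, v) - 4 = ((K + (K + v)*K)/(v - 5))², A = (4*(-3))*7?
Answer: -2100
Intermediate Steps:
A = -84 (A = -12*7 = -84)
D(K, v) = 4 + (K + K*(K + v))²/(-5 + v)² (D(K, v) = 4 + ((K + (K + v)*K)/(v - 5))² = 4 + ((K + K*(K + v))/(-5 + v))² = 4 + (K + K*(K + v))²/(-5 + v)²)
k = 25 (k = (4 + (-3)²*(1 - 3 + 3)²/(-5 + 3)²)*4 + 0 = (4 + 9*1²/(-2)²)*4 + 0 = (4 + 9*(¼)*1)*4 + 0 = (4 + 9/4)*4 + 0 = (25/4)*4 + 0 = 25 + 0 = 25)
A*k = -84*25 = -2100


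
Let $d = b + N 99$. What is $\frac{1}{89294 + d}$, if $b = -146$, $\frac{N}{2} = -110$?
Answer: $\frac{1}{67368} \approx 1.4844 \cdot 10^{-5}$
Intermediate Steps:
$N = -220$ ($N = 2 \left(-110\right) = -220$)
$d = -21926$ ($d = -146 - 21780 = -21926$)
$\frac{1}{89294 + d} = \frac{1}{89294 - 21926} = \frac{1}{67368}$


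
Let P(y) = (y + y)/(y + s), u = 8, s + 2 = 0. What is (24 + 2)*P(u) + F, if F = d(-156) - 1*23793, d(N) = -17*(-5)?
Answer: -70916/3 ≈ -23639.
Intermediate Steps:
s = -2 (s = -2 + 0 = -2)
P(y) = 2*y/(-2 + y) (P(y) = (y + y)/(y - 2) = (2*y)/(-2 + y) = 2*y/(-2 + y))
d(N) = 85
F = -23708 (F = 85 - 1*23793 = 85 - 23793 = -23708)
(24 + 2)*P(u) + F = (24 + 2)*(2*8/(-2 + 8)) - 23708 = 26*(2*8/6) - 23708 = 26*(2*8*(⅙)) - 23708 = 26*(8/3) - 23708 = 208/3 - 23708 = -70916/3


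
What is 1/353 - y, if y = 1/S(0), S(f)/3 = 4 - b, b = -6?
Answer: -323/10590 ≈ -0.030500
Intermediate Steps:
S(f) = 30 (S(f) = 3*(4 - 1*(-6)) = 3*(4 + 6) = 3*10 = 30)
y = 1/30 ≈ 0.033333
1/353 - y = 1/353 - 1*1/30 = 1/353 - 1/30 = -323/10590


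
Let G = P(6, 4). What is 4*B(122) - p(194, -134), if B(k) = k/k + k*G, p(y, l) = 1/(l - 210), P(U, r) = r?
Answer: 672865/344 ≈ 1956.0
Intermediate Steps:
p(y, l) = 1/(-210 + l)
G = 4
B(k) = 1 + 4*k (B(k) = k/k + k*4 = 1 + 4*k)
4*B(122) - p(194, -134) = 4*(1 + 4*122) - 1/(-210 - 134) = 4*(1 + 488) - 1/(-344) = 4*489 - 1*(-1/344) = 1956 + 1/344 = 672865/344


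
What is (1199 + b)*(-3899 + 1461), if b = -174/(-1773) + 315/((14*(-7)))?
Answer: -12061691717/4137 ≈ -2.9156e+6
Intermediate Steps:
b = -25783/8274 (b = -174*(-1/1773) + 315/(-98) = 58/591 + 315*(-1/98) = 58/591 - 45/14 = -25783/8274 ≈ -3.1161)
(1199 + b)*(-3899 + 1461) = (1199 - 25783/8274)*(-3899 + 1461) = (9894743/8274)*(-2438) = -12061691717/4137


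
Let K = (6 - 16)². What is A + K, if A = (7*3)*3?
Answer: 163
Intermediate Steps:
A = 63 (A = 21*3 = 63)
K = 100 (K = (-10)² = 100)
A + K = 63 + 100 = 163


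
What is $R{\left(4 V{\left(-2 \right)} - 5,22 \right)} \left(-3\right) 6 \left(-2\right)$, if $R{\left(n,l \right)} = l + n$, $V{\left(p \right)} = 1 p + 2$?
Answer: $612$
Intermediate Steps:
$V{\left(p \right)} = 2 + p$ ($V{\left(p \right)} = p + 2 = 2 + p$)
$R{\left(4 V{\left(-2 \right)} - 5,22 \right)} \left(-3\right) 6 \left(-2\right) = \left(22 - \left(5 - 4 \left(2 - 2\right)\right)\right) \left(-3\right) 6 \left(-2\right) = \left(22 + \left(4 \cdot 0 - 5\right)\right) \left(\left(-18\right) \left(-2\right)\right) = \left(22 + \left(0 - 5\right)\right) 36 = \left(22 - 5\right) 36 = 17 \cdot 36 = 612$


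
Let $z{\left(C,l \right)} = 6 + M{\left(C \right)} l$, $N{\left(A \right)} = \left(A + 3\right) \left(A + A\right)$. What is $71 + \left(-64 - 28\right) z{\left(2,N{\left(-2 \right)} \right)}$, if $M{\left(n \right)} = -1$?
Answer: $-849$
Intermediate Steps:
$N{\left(A \right)} = 2 A \left(3 + A\right)$ ($N{\left(A \right)} = \left(3 + A\right) 2 A = 2 A \left(3 + A\right)$)
$z{\left(C,l \right)} = 6 - l$
$71 + \left(-64 - 28\right) z{\left(2,N{\left(-2 \right)} \right)} = 71 + \left(-64 - 28\right) \left(6 - 2 \left(-2\right) \left(3 - 2\right)\right) = 71 + \left(-64 - 28\right) \left(6 - 2 \left(-2\right) 1\right) = 71 - 92 \left(6 - -4\right) = 71 - 92 \left(6 + 4\right) = 71 - 920 = -849$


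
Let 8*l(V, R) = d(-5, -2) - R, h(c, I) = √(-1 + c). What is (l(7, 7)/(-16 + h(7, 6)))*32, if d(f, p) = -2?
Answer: 288/125 + 18*√6/125 ≈ 2.6567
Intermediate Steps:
l(V, R) = -¼ - R/8 (l(V, R) = (-2 - R)/8 = -¼ - R/8)
(l(7, 7)/(-16 + h(7, 6)))*32 = ((-¼ - ⅛*7)/(-16 + √(-1 + 7)))*32 = ((-¼ - 7/8)/(-16 + √6))*32 = -9/(8*(-16 + √6))*32 = -36/(-16 + √6)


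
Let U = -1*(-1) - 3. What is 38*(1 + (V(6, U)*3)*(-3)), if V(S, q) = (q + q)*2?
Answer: 2774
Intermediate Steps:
U = -2 (U = 1 - 3 = -2)
V(S, q) = 4*q (V(S, q) = (2*q)*2 = 4*q)
38*(1 + (V(6, U)*3)*(-3)) = 38*(1 + ((4*(-2))*3)*(-3)) = 38*(1 - 8*3*(-3)) = 38*(1 - 24*(-3)) = 38*(1 + 72) = 38*73 = 2774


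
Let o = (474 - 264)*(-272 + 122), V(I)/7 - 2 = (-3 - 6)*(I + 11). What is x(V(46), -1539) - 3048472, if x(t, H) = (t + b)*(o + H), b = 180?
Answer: 109185011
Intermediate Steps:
V(I) = -679 - 63*I (V(I) = 14 + 7*((-3 - 6)*(I + 11)) = 14 + 7*(-9*(11 + I)) = 14 + 7*(-99 - 9*I) = 14 + (-693 - 63*I) = -679 - 63*I)
o = -31500 (o = 210*(-150) = -31500)
x(t, H) = (-31500 + H)*(180 + t) (x(t, H) = (t + 180)*(-31500 + H) = (180 + t)*(-31500 + H) = (-31500 + H)*(180 + t))
x(V(46), -1539) - 3048472 = (-5670000 - 31500*(-679 - 63*46) + 180*(-1539) - 1539*(-679 - 63*46)) - 3048472 = (-5670000 - 31500*(-679 - 2898) - 277020 - 1539*(-679 - 2898)) - 3048472 = (-5670000 - 31500*(-3577) - 277020 - 1539*(-3577)) - 3048472 = (-5670000 + 112675500 - 277020 + 5505003) - 3048472 = 112233483 - 3048472 = 109185011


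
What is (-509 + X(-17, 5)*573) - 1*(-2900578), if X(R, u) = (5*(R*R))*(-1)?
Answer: 2072084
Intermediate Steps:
X(R, u) = -5*R² (X(R, u) = (5*R²)*(-1) = -5*R²)
(-509 + X(-17, 5)*573) - 1*(-2900578) = (-509 - 5*(-17)²*573) - 1*(-2900578) = (-509 - 5*289*573) + 2900578 = (-509 - 1445*573) + 2900578 = (-509 - 827985) + 2900578 = -828494 + 2900578 = 2072084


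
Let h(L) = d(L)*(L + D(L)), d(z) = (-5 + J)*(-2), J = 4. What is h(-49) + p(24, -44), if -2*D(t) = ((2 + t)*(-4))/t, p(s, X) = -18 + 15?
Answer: -4761/49 ≈ -97.163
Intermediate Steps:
p(s, X) = -3
d(z) = 2 (d(z) = (-5 + 4)*(-2) = -1*(-2) = 2)
D(t) = -(-8 - 4*t)/(2*t) (D(t) = -(2 + t)*(-4)/(2*t) = -(-8 - 4*t)/(2*t))
h(L) = 4 + 2*L + 8/L (h(L) = 2*(L + (2 + 4/L)) = 2*(2 + L + 4/L) = 4 + 2*L + 8/L)
h(-49) + p(24, -44) = (4 + 2*(-49) + 8/(-49)) - 3 = (4 - 98 + 8*(-1/49)) - 3 = (4 - 98 - 8/49) - 3 = -4614/49 - 3 = -4761/49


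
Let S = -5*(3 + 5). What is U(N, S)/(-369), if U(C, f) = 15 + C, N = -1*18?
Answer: 1/123 ≈ 0.0081301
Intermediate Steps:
N = -18
S = -40 (S = -5*8 = -40)
U(N, S)/(-369) = (15 - 18)/(-369) = -3*(-1/369) = 1/123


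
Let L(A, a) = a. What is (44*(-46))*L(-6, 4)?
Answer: -8096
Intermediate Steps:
(44*(-46))*L(-6, 4) = (44*(-46))*4 = -2024*4 = -8096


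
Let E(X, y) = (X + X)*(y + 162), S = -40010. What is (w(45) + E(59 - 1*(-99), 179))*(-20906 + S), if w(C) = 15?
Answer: -6564978236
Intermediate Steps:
E(X, y) = 2*X*(162 + y) (E(X, y) = (2*X)*(162 + y) = 2*X*(162 + y))
(w(45) + E(59 - 1*(-99), 179))*(-20906 + S) = (15 + 2*(59 - 1*(-99))*(162 + 179))*(-20906 - 40010) = (15 + 2*(59 + 99)*341)*(-60916) = (15 + 2*158*341)*(-60916) = (15 + 107756)*(-60916) = 107771*(-60916) = -6564978236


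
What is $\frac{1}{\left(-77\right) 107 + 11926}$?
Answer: $\frac{1}{3687} \approx 0.00027122$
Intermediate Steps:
$\frac{1}{\left(-77\right) 107 + 11926} = \frac{1}{-8239 + 11926} = \frac{1}{3687}$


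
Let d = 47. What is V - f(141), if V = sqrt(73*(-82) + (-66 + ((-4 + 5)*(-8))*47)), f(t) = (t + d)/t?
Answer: -4/3 + 2*I*sqrt(1607) ≈ -1.3333 + 80.175*I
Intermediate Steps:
f(t) = (47 + t)/t (f(t) = (t + 47)/t = (47 + t)/t)
V = 2*I*sqrt(1607) (V = sqrt(-5986 + (-66 + (1*(-8))*47)) = sqrt(-5986 + (-66 - 8*47)) = sqrt(-5986 + (-66 - 376)) = sqrt(-5986 - 442) = sqrt(-6428) = 2*I*sqrt(1607) ≈ 80.175*I)
V - f(141) = 2*I*sqrt(1607) - (47 + 141)/141 = 2*I*sqrt(1607) - 188/141 = 2*I*sqrt(1607) - 1*4/3 = 2*I*sqrt(1607) - 4/3 = -4/3 + 2*I*sqrt(1607)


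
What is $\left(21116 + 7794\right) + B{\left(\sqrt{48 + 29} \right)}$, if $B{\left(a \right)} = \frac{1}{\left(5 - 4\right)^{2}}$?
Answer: $28911$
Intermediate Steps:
$B{\left(a \right)} = 1$ ($B{\left(a \right)} = \frac{1}{1^{2}} = 1^{-1} = 1$)
$\left(21116 + 7794\right) + B{\left(\sqrt{48 + 29} \right)} = \left(21116 + 7794\right) + 1 = 28910 + 1 = 28911$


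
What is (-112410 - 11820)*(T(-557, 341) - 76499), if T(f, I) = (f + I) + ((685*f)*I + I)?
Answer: 16172661296370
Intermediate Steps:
T(f, I) = f + 2*I + 685*I*f (T(f, I) = (I + f) + (685*I*f + I) = (I + f) + (I + 685*I*f) = f + 2*I + 685*I*f)
(-112410 - 11820)*(T(-557, 341) - 76499) = (-112410 - 11820)*((-557 + 2*341 + 685*341*(-557)) - 76499) = -124230*((-557 + 682 - 130106845) - 76499) = -124230*(-130106720 - 76499) = -124230*(-130183219) = 16172661296370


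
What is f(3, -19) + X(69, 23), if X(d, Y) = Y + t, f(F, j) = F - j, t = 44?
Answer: 89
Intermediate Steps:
X(d, Y) = 44 + Y (X(d, Y) = Y + 44 = 44 + Y)
f(3, -19) + X(69, 23) = (3 - 1*(-19)) + (44 + 23) = (3 + 19) + 67 = 22 + 67 = 89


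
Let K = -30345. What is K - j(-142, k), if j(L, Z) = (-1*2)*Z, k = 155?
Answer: -30035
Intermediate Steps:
j(L, Z) = -2*Z
K - j(-142, k) = -30345 - (-2)*155 = -30345 - 1*(-310) = -30345 + 310 = -30035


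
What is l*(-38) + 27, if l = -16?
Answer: 635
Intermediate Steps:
l*(-38) + 27 = -16*(-38) + 27 = 608 + 27 = 635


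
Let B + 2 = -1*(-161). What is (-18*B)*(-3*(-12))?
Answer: -103032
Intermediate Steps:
B = 159 (B = -2 - 1*(-161) = -2 + 161 = 159)
(-18*B)*(-3*(-12)) = (-18*159)*(-3*(-12)) = -2862*36 = -103032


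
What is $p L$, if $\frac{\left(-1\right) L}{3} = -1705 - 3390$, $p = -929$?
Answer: $-14199765$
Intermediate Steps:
$L = 15285$ ($L = - 3 \left(-1705 - 3390\right) = \left(-3\right) \left(-5095\right) = 15285$)
$p L = \left(-929\right) 15285 = -14199765$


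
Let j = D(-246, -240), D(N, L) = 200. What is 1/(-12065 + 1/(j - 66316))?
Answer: -66116/797689541 ≈ -8.2884e-5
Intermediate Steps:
j = 200
1/(-12065 + 1/(j - 66316)) = 1/(-12065 + 1/(200 - 66316)) = 1/(-12065 + 1/(-66116)) = 1/(-12065 - 1/66116) = 1/(-797689541/66116) = -66116/797689541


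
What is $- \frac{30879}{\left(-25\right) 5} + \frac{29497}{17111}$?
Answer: $\frac{532057694}{2138875} \approx 248.76$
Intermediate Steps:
$- \frac{30879}{\left(-25\right) 5} + \frac{29497}{17111} = - \frac{30879}{-125} + 29497 \cdot \frac{1}{17111} = \left(-30879\right) \left(- \frac{1}{125}\right) + \frac{29497}{17111} = \frac{30879}{125} + \frac{29497}{17111} = \frac{532057694}{2138875}$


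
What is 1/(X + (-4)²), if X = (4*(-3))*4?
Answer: -1/32 ≈ -0.031250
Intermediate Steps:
X = -48 (X = -12*4 = -48)
1/(X + (-4)²) = 1/(-48 + (-4)²) = 1/(-48 + 16) = 1/(-32) = -1/32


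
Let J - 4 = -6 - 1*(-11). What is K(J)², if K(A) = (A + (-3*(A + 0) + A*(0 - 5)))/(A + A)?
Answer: 49/4 ≈ 12.250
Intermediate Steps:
J = 9 (J = 4 + (-6 - 1*(-11)) = 4 + (-6 + 11) = 4 + 5 = 9)
K(A) = -7/2 (K(A) = (A + (-3*A + A*(-5)))/((2*A)) = (A + (-3*A - 5*A))*(1/(2*A)) = (A - 8*A)*(1/(2*A)) = (-7*A)*(1/(2*A)) = -7/2)
K(J)² = (-7/2)² = 49/4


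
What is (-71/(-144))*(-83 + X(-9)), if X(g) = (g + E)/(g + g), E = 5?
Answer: -52895/1296 ≈ -40.814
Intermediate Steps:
X(g) = (5 + g)/(2*g) (X(g) = (g + 5)/(g + g) = (5 + g)/((2*g)) = (5 + g)*(1/(2*g)) = (5 + g)/(2*g))
(-71/(-144))*(-83 + X(-9)) = (-71/(-144))*(-83 + (½)*(5 - 9)/(-9)) = (-71*(-1/144))*(-83 + (½)*(-⅑)*(-4)) = 71*(-83 + 2/9)/144 = (71/144)*(-745/9) = -52895/1296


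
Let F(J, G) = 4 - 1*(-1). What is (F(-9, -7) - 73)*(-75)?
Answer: 5100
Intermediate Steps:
F(J, G) = 5 (F(J, G) = 4 + 1 = 5)
(F(-9, -7) - 73)*(-75) = (5 - 73)*(-75) = -68*(-75) = 5100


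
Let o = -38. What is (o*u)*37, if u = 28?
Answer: -39368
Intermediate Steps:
(o*u)*37 = -38*28*37 = -1064*37 = -39368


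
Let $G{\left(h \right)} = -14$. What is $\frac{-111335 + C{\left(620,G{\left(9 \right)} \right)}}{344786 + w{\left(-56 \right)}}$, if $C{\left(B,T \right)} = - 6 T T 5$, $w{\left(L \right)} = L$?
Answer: $- \frac{23443}{68946} \approx -0.34002$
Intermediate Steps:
$C{\left(B,T \right)} = - 30 T^{2}$ ($C{\left(B,T \right)} = - 6 T 5 T = - 30 T^{2}$)
$\frac{-111335 + C{\left(620,G{\left(9 \right)} \right)}}{344786 + w{\left(-56 \right)}} = \frac{-111335 - 30 \left(-14\right)^{2}}{344786 - 56} = \frac{-111335 - 5880}{344730} = \left(-111335 - 5880\right) \frac{1}{344730} = \left(-117215\right) \frac{1}{344730} = - \frac{23443}{68946}$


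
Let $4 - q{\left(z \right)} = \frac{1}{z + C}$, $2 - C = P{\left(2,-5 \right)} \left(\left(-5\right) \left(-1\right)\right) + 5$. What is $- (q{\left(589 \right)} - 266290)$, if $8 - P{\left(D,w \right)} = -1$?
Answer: $\frac{144060727}{541} \approx 2.6629 \cdot 10^{5}$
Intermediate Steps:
$P{\left(D,w \right)} = 9$ ($P{\left(D,w \right)} = 8 - -1 = 8 + 1 = 9$)
$C = -48$ ($C = 2 - \left(9 \left(\left(-5\right) \left(-1\right)\right) + 5\right) = 2 - \left(9 \cdot 5 + 5\right) = 2 - \left(45 + 5\right) = 2 - 50 = -48$)
$q{\left(z \right)} = 4 - \frac{1}{-48 + z}$ ($q{\left(z \right)} = 4 - \frac{1}{z - 48} = 4 - \frac{1}{-48 + z}$)
$- (q{\left(589 \right)} - 266290) = - (\frac{-193 + 4 \cdot 589}{-48 + 589} - 266290) = - (\frac{-193 + 2356}{541} - 266290) = - (\frac{1}{541} \cdot 2163 - 266290) = - (\frac{2163}{541} - 266290) = \left(-1\right) \left(- \frac{144060727}{541}\right) = \frac{144060727}{541}$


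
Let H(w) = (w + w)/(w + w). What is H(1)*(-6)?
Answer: -6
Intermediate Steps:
H(w) = 1 (H(w) = (2*w)/((2*w)) = (2*w)*(1/(2*w)) = 1)
H(1)*(-6) = 1*(-6) = -6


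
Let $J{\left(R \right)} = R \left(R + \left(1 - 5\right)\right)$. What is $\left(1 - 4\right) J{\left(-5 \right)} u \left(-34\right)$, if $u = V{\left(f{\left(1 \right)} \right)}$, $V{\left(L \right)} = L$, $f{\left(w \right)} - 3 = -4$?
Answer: $-4590$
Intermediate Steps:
$f{\left(w \right)} = -1$ ($f{\left(w \right)} = 3 - 4 = -1$)
$u = -1$
$J{\left(R \right)} = R \left(-4 + R\right)$ ($J{\left(R \right)} = R \left(R - 4\right) = R \left(-4 + R\right)$)
$\left(1 - 4\right) J{\left(-5 \right)} u \left(-34\right) = \left(1 - 4\right) \left(- 5 \left(-4 - 5\right)\right) \left(-1\right) \left(-34\right) = - 3 \left(\left(-5\right) \left(-9\right)\right) \left(-1\right) \left(-34\right) = \left(-3\right) 45 \left(-1\right) \left(-34\right) = \left(-135\right) \left(-1\right) \left(-34\right) = 135 \left(-34\right) = -4590$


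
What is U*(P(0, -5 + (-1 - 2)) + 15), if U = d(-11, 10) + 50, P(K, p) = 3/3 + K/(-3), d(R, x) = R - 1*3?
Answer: 576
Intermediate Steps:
d(R, x) = -3 + R (d(R, x) = R - 3 = -3 + R)
P(K, p) = 1 - K/3 (P(K, p) = 3*(1/3) + K*(-1/3) = 1 - K/3)
U = 36 (U = (-3 - 11) + 50 = -14 + 50 = 36)
U*(P(0, -5 + (-1 - 2)) + 15) = 36*((1 - 1/3*0) + 15) = 36*((1 + 0) + 15) = 36*(1 + 15) = 36*16 = 576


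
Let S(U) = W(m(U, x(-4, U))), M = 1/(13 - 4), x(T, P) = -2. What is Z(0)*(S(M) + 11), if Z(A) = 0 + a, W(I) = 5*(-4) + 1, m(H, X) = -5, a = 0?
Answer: 0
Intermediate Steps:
M = ⅑ (M = 1/9 = ⅑ ≈ 0.11111)
W(I) = -19 (W(I) = -20 + 1 = -19)
Z(A) = 0 (Z(A) = 0 + 0 = 0)
S(U) = -19
Z(0)*(S(M) + 11) = 0*(-19 + 11) = 0*(-8) = 0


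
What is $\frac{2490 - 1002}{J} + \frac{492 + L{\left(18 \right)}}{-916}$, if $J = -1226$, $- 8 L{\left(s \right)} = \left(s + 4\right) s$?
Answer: $- \frac{1905513}{1123016} \approx -1.6968$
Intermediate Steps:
$L{\left(s \right)} = - \frac{s \left(4 + s\right)}{8}$ ($L{\left(s \right)} = - \frac{\left(s + 4\right) s}{8} = - \frac{\left(4 + s\right) s}{8} = - \frac{s \left(4 + s\right)}{8}$)
$\frac{2490 - 1002}{J} + \frac{492 + L{\left(18 \right)}}{-916} = \frac{2490 - 1002}{-1226} + \frac{492 - \frac{9 \left(4 + 18\right)}{4}}{-916} = 1488 \left(- \frac{1}{1226}\right) + \left(492 - \frac{9}{4} \cdot 22\right) \left(- \frac{1}{916}\right) = - \frac{744}{613} + \left(492 - \frac{99}{2}\right) \left(- \frac{1}{916}\right) = - \frac{744}{613} + \frac{885}{2} \left(- \frac{1}{916}\right) = - \frac{744}{613} - \frac{885}{1832} = - \frac{1905513}{1123016}$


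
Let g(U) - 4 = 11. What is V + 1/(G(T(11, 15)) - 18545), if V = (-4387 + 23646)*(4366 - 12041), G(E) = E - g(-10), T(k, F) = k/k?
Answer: -2743258219176/18559 ≈ -1.4781e+8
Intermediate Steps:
g(U) = 15 (g(U) = 4 + 11 = 15)
T(k, F) = 1
G(E) = -15 + E (G(E) = E - 1*15 = E - 15 = -15 + E)
V = -147812825 (V = 19259*(-7675) = -147812825)
V + 1/(G(T(11, 15)) - 18545) = -147812825 + 1/((-15 + 1) - 18545) = -147812825 + 1/(-14 - 18545) = -147812825 + 1/(-18559) = -147812825 - 1/18559 = -2743258219176/18559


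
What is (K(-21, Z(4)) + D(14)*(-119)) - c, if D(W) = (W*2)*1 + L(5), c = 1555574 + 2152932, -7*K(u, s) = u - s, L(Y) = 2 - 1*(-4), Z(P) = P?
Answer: -25987839/7 ≈ -3.7125e+6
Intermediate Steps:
L(Y) = 6 (L(Y) = 2 + 4 = 6)
K(u, s) = -u/7 + s/7 (K(u, s) = -(u - s)/7 = -u/7 + s/7)
c = 3708506
D(W) = 6 + 2*W (D(W) = (W*2)*1 + 6 = (2*W)*1 + 6 = 2*W + 6 = 6 + 2*W)
(K(-21, Z(4)) + D(14)*(-119)) - c = ((-⅐*(-21) + (⅐)*4) + (6 + 2*14)*(-119)) - 1*3708506 = ((3 + 4/7) + (6 + 28)*(-119)) - 3708506 = (25/7 + 34*(-119)) - 3708506 = (25/7 - 4046) - 3708506 = -28297/7 - 3708506 = -25987839/7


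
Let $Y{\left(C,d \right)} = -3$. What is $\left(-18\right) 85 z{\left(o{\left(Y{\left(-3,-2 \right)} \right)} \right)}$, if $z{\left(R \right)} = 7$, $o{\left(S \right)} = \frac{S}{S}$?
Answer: $-10710$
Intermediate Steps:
$o{\left(S \right)} = 1$
$\left(-18\right) 85 z{\left(o{\left(Y{\left(-3,-2 \right)} \right)} \right)} = \left(-18\right) 85 \cdot 7 = \left(-1530\right) 7 = -10710$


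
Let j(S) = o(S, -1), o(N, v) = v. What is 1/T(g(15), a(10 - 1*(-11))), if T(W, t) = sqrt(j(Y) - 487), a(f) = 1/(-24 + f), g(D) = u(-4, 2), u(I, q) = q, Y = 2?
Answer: -I*sqrt(122)/244 ≈ -0.045268*I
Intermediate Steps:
g(D) = 2
j(S) = -1
T(W, t) = 2*I*sqrt(122) (T(W, t) = sqrt(-1 - 487) = sqrt(-488) = 2*I*sqrt(122))
1/T(g(15), a(10 - 1*(-11))) = 1/(2*I*sqrt(122)) = -I*sqrt(122)/244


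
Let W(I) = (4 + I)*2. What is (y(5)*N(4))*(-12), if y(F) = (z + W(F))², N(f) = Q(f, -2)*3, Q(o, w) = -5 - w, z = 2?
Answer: 43200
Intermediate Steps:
W(I) = 8 + 2*I
N(f) = -9 (N(f) = (-5 - 1*(-2))*3 = (-5 + 2)*3 = -3*3 = -9)
y(F) = (10 + 2*F)² (y(F) = (2 + (8 + 2*F))² = (10 + 2*F)²)
(y(5)*N(4))*(-12) = ((4*(5 + 5)²)*(-9))*(-12) = ((4*10²)*(-9))*(-12) = ((4*100)*(-9))*(-12) = (400*(-9))*(-12) = -3600*(-12) = 43200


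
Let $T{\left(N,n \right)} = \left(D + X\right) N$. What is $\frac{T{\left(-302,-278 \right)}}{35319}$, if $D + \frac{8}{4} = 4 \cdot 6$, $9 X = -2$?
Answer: $- \frac{59192}{317871} \approx -0.18621$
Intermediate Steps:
$X = - \frac{2}{9}$ ($X = \frac{1}{9} \left(-2\right) = - \frac{2}{9} \approx -0.22222$)
$D = 22$ ($D = -2 + 4 \cdot 6 = -2 + 24 = 22$)
$T{\left(N,n \right)} = \frac{196 N}{9}$ ($T{\left(N,n \right)} = \left(22 - \frac{2}{9}\right) N = \frac{196 N}{9}$)
$\frac{T{\left(-302,-278 \right)}}{35319} = \frac{\frac{196}{9} \left(-302\right)}{35319} = \left(- \frac{59192}{9}\right) \frac{1}{35319} = - \frac{59192}{317871}$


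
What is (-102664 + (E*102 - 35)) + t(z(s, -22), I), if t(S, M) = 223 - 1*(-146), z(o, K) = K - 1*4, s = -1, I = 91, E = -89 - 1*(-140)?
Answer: -97128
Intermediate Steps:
E = 51 (E = -89 + 140 = 51)
z(o, K) = -4 + K (z(o, K) = K - 4 = -4 + K)
t(S, M) = 369 (t(S, M) = 223 + 146 = 369)
(-102664 + (E*102 - 35)) + t(z(s, -22), I) = (-102664 + (51*102 - 35)) + 369 = (-102664 + (5202 - 35)) + 369 = (-102664 + 5167) + 369 = -97497 + 369 = -97128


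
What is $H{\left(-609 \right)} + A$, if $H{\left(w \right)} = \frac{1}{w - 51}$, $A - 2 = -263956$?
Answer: $- \frac{174209641}{660} \approx -2.6395 \cdot 10^{5}$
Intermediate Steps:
$A = -263954$ ($A = 2 - 263956 = -263954$)
$H{\left(w \right)} = \frac{1}{-51 + w}$
$H{\left(-609 \right)} + A = \frac{1}{-51 - 609} - 263954 = \frac{1}{-660} - 263954 = - \frac{1}{660} - 263954 = - \frac{174209641}{660}$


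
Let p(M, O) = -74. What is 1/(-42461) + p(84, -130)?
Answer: -3142115/42461 ≈ -74.000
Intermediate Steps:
1/(-42461) + p(84, -130) = 1/(-42461) - 74 = -1/42461 - 74 = -3142115/42461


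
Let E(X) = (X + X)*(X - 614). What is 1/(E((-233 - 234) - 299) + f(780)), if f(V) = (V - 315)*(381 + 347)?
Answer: 1/2452680 ≈ 4.0772e-7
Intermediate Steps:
f(V) = -229320 + 728*V (f(V) = (-315 + V)*728 = -229320 + 728*V)
E(X) = 2*X*(-614 + X) (E(X) = (2*X)*(-614 + X) = 2*X*(-614 + X))
1/(E((-233 - 234) - 299) + f(780)) = 1/(2*((-233 - 234) - 299)*(-614 + ((-233 - 234) - 299)) + (-229320 + 728*780)) = 1/(2*(-467 - 299)*(-614 + (-467 - 299)) + (-229320 + 567840)) = 1/(2*(-766)*(-614 - 766) + 338520) = 1/(2*(-766)*(-1380) + 338520) = 1/(2114160 + 338520) = 1/2452680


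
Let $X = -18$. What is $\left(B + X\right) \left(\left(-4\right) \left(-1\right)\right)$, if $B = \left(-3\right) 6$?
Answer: $-144$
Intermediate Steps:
$B = -18$
$\left(B + X\right) \left(\left(-4\right) \left(-1\right)\right) = \left(-18 - 18\right) \left(\left(-4\right) \left(-1\right)\right) = \left(-36\right) 4 = -144$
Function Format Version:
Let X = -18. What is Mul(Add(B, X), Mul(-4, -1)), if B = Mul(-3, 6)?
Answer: -144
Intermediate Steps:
B = -18
Mul(Add(B, X), Mul(-4, -1)) = Mul(Add(-18, -18), Mul(-4, -1)) = Mul(-36, 4) = -144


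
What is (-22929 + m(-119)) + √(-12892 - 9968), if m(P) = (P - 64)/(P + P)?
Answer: -5456919/238 + 6*I*√635 ≈ -22928.0 + 151.2*I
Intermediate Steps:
m(P) = (-64 + P)/(2*P) (m(P) = (-64 + P)/((2*P)) = (-64 + P)*(1/(2*P)) = (-64 + P)/(2*P))
(-22929 + m(-119)) + √(-12892 - 9968) = (-22929 + (½)*(-64 - 119)/(-119)) + √(-12892 - 9968) = (-22929 + (½)*(-1/119)*(-183)) + √(-22860) = (-22929 + 183/238) + 6*I*√635 = -5456919/238 + 6*I*√635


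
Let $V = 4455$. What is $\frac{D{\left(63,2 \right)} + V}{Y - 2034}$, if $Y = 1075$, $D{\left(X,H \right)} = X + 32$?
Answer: $- \frac{650}{137} \approx -4.7445$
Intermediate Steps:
$D{\left(X,H \right)} = 32 + X$
$\frac{D{\left(63,2 \right)} + V}{Y - 2034} = \frac{\left(32 + 63\right) + 4455}{1075 - 2034} = \frac{95 + 4455}{-959} = 4550 \left(- \frac{1}{959}\right) = - \frac{650}{137}$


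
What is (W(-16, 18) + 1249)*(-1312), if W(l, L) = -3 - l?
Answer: -1655744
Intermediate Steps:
(W(-16, 18) + 1249)*(-1312) = ((-3 - 1*(-16)) + 1249)*(-1312) = ((-3 + 16) + 1249)*(-1312) = (13 + 1249)*(-1312) = 1262*(-1312) = -1655744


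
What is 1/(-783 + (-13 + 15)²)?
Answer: -1/779 ≈ -0.0012837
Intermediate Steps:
1/(-783 + (-13 + 15)²) = 1/(-783 + 2²) = 1/(-783 + 4) = 1/(-779) = -1/779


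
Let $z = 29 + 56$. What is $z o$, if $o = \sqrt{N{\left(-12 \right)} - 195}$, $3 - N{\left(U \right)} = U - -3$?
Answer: $85 i \sqrt{183} \approx 1149.9 i$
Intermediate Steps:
$N{\left(U \right)} = - U$ ($N{\left(U \right)} = 3 - \left(U - -3\right) = 3 - \left(U + 3\right) = 3 - \left(3 + U\right) = - U$)
$o = i \sqrt{183}$ ($o = \sqrt{\left(-1\right) \left(-12\right) - 195} = \sqrt{12 - 195} = \sqrt{-183} = i \sqrt{183} \approx 13.528 i$)
$z = 85$
$z o = 85 i \sqrt{183}$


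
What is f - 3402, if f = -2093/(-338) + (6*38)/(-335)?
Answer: -29583413/8710 ≈ -3396.5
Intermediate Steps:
f = 48007/8710 (f = -2093*(-1/338) + 228*(-1/335) = 161/26 - 228/335 = 48007/8710 ≈ 5.5117)
f - 3402 = 48007/8710 - 3402 = -29583413/8710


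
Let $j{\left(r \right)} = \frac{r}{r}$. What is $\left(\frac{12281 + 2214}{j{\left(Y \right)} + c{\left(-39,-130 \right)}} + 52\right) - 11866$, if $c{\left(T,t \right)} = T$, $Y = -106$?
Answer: $- \frac{463427}{38} \approx -12195.0$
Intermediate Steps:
$j{\left(r \right)} = 1$
$\left(\frac{12281 + 2214}{j{\left(Y \right)} + c{\left(-39,-130 \right)}} + 52\right) - 11866 = \left(\frac{12281 + 2214}{1 - 39} + 52\right) - 11866 = \left(\frac{14495}{-38} + 52\right) - 11866 = \left(14495 \left(- \frac{1}{38}\right) + 52\right) - 11866 = \left(- \frac{14495}{38} + 52\right) - 11866 = - \frac{12519}{38} - 11866 = - \frac{463427}{38}$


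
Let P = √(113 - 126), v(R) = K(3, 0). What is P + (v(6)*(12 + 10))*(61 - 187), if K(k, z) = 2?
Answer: -5544 + I*√13 ≈ -5544.0 + 3.6056*I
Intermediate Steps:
v(R) = 2
P = I*√13 (P = √(-13) = I*√13 ≈ 3.6056*I)
P + (v(6)*(12 + 10))*(61 - 187) = I*√13 + (2*(12 + 10))*(61 - 187) = I*√13 + (2*22)*(-126) = I*√13 + 44*(-126) = I*√13 - 5544 = -5544 + I*√13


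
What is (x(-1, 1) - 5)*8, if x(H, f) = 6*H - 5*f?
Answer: -128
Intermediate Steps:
x(H, f) = -5*f + 6*H
(x(-1, 1) - 5)*8 = ((-5*1 + 6*(-1)) - 5)*8 = ((-5 - 6) - 5)*8 = (-11 - 5)*8 = -16*8 = -128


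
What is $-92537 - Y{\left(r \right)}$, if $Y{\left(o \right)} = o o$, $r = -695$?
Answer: $-575562$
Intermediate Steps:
$Y{\left(o \right)} = o^{2}$
$-92537 - Y{\left(r \right)} = -92537 - \left(-695\right)^{2} = -92537 - 483025 = -575562$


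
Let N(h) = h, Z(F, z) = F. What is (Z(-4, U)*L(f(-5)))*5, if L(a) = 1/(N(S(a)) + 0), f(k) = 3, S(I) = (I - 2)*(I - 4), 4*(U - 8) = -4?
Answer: 20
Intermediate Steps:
U = 7 (U = 8 + (¼)*(-4) = 8 - 1 = 7)
S(I) = (-4 + I)*(-2 + I) (S(I) = (-2 + I)*(-4 + I) = (-4 + I)*(-2 + I))
L(a) = 1/(8 + a² - 6*a) (L(a) = 1/((8 + a² - 6*a) + 0) = 1/(8 + a² - 6*a))
(Z(-4, U)*L(f(-5)))*5 = -4/(8 + 3² - 6*3)*5 = -4/(8 + 9 - 18)*5 = -4/(-1)*5 = -4*(-1)*5 = 4*5 = 20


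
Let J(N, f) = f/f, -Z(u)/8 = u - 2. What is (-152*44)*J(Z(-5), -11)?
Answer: -6688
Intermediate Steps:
Z(u) = 16 - 8*u (Z(u) = -8*(u - 2) = -8*(-2 + u) = 16 - 8*u)
J(N, f) = 1
(-152*44)*J(Z(-5), -11) = -152*44*1 = -6688*1 = -6688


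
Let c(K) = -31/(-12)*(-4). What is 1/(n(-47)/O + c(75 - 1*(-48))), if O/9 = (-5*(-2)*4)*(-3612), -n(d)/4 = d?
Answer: -325080/3359207 ≈ -0.096773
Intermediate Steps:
n(d) = -4*d
O = -1300320 (O = 9*((-5*(-2)*4)*(-3612)) = 9*((10*4)*(-3612)) = 9*(40*(-3612)) = 9*(-144480) = -1300320)
c(K) = -31/3 (c(K) = -31*(-1/12)*(-4) = (31/12)*(-4) = -31/3)
1/(n(-47)/O + c(75 - 1*(-48))) = 1/(-4*(-47)/(-1300320) - 31/3) = 1/(188*(-1/1300320) - 31/3) = 1/(-47/325080 - 31/3) = 1/(-3359207/325080) = -325080/3359207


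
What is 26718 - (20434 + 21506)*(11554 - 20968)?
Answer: 394849878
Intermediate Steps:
26718 - (20434 + 21506)*(11554 - 20968) = 26718 - 41940*(-9414) = 26718 - 1*(-394823160) = 26718 + 394823160 = 394849878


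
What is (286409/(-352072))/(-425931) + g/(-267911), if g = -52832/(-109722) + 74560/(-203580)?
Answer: 526939815844153703/356114426135219330755176 ≈ 1.4797e-6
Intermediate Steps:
g = 21455552/186143373 (g = -52832*(-1/109722) + 74560*(-1/203580) = 26416/54861 - 3728/10179 = 21455552/186143373 ≈ 0.11526)
(286409/(-352072))/(-425931) + g/(-267911) = (286409/(-352072))/(-425931) + (21455552/186143373)/(-267911) = (286409*(-1/352072))*(-1/425931) + (21455552/186143373)*(-1/267911) = -286409/352072*(-1/425931) - 21455552/49869857203803 = 286409/149958379032 - 21455552/49869857203803 = 526939815844153703/356114426135219330755176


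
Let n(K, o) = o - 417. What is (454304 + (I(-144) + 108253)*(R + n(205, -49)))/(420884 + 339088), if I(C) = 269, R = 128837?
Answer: 6965765983/379986 ≈ 18332.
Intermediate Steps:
n(K, o) = -417 + o
(454304 + (I(-144) + 108253)*(R + n(205, -49)))/(420884 + 339088) = (454304 + (269 + 108253)*(128837 + (-417 - 49)))/(420884 + 339088) = (454304 + 108522*(128837 - 466))/759972 = (454304 + 108522*128371)*(1/759972) = (454304 + 13931077662)*(1/759972) = 13931531966*(1/759972) = 6965765983/379986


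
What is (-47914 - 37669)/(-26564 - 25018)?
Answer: 85583/51582 ≈ 1.6592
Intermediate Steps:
(-47914 - 37669)/(-26564 - 25018) = -85583/(-51582) = -85583*(-1/51582) = 85583/51582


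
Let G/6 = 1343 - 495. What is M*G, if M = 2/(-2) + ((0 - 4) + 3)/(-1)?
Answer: 0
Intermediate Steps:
G = 5088 (G = 6*(1343 - 495) = 6*848 = 5088)
M = 0 (M = 2*(-½) + (-4 + 3)*(-1) = -1 - 1*(-1) = -1 + 1 = 0)
M*G = 0*5088 = 0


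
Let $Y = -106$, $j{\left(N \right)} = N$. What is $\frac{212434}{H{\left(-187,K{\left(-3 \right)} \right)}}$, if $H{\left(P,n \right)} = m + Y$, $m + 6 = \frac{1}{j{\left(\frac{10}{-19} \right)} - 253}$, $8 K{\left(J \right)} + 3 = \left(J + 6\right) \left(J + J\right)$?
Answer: $- \frac{1023294578}{539523} \approx -1896.7$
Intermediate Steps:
$K{\left(J \right)} = - \frac{3}{8} + \frac{J \left(6 + J\right)}{4}$ ($K{\left(J \right)} = - \frac{3}{8} + \frac{\left(J + 6\right) \left(J + J\right)}{8} = - \frac{3}{8} + \frac{\left(6 + J\right) 2 J}{8} = - \frac{3}{8} + \frac{2 J \left(6 + J\right)}{8} = - \frac{3}{8} + \frac{J \left(6 + J\right)}{4}$)
$m = - \frac{28921}{4817}$ ($m = -6 + \frac{1}{\frac{10}{-19} - 253} = -6 + \frac{1}{10 \left(- \frac{1}{19}\right) - 253} = -6 + \frac{1}{- \frac{10}{19} - 253} = -6 + \frac{1}{- \frac{4817}{19}} = -6 - \frac{19}{4817} = - \frac{28921}{4817} \approx -6.0039$)
$H{\left(P,n \right)} = - \frac{539523}{4817}$ ($H{\left(P,n \right)} = - \frac{28921}{4817} - 106 = - \frac{539523}{4817}$)
$\frac{212434}{H{\left(-187,K{\left(-3 \right)} \right)}} = \frac{212434}{- \frac{539523}{4817}} = 212434 \left(- \frac{4817}{539523}\right) = - \frac{1023294578}{539523}$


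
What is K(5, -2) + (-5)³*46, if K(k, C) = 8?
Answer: -5742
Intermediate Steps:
K(5, -2) + (-5)³*46 = 8 + (-5)³*46 = 8 - 125*46 = 8 - 5750 = -5742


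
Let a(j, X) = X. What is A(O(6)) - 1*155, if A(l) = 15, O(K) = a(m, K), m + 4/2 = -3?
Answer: -140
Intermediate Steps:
m = -5 (m = -2 - 3 = -5)
O(K) = K
A(O(6)) - 1*155 = 15 - 1*155 = 15 - 155 = -140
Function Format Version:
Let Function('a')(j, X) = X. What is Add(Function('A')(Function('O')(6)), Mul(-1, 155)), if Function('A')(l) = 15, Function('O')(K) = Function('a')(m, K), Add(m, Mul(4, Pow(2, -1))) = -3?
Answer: -140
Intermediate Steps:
m = -5 (m = Add(-2, -3) = -5)
Function('O')(K) = K
Add(Function('A')(Function('O')(6)), Mul(-1, 155)) = Add(15, Mul(-1, 155)) = Add(15, -155) = -140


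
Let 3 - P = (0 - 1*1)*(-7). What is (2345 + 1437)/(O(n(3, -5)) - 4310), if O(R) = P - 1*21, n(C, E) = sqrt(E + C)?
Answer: -3782/4335 ≈ -0.87243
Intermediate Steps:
n(C, E) = sqrt(C + E)
P = -4 (P = 3 - (0 - 1*1)*(-7) = 3 - (0 - 1)*(-7) = 3 - (-1)*(-7) = 3 - 1*7 = 3 - 7 = -4)
O(R) = -25 (O(R) = -4 - 1*21 = -4 - 21 = -25)
(2345 + 1437)/(O(n(3, -5)) - 4310) = (2345 + 1437)/(-25 - 4310) = 3782/(-4335) = 3782*(-1/4335) = -3782/4335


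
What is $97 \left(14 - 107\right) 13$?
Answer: $-117273$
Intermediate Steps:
$97 \left(14 - 107\right) 13 = 97 \left(-93\right) 13 = \left(-9021\right) 13 = -117273$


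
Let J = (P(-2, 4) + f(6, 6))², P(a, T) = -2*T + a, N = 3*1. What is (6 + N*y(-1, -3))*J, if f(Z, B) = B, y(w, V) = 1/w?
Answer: 48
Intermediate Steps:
N = 3
P(a, T) = a - 2*T
J = 16 (J = ((-2 - 2*4) + 6)² = ((-2 - 8) + 6)² = (-10 + 6)² = (-4)² = 16)
(6 + N*y(-1, -3))*J = (6 + 3/(-1))*16 = (6 + 3*(-1))*16 = (6 - 3)*16 = 3*16 = 48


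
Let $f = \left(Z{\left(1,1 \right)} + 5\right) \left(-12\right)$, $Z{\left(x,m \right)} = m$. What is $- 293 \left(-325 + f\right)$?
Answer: $116321$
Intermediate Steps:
$f = -72$ ($f = \left(1 + 5\right) \left(-12\right) = 6 \left(-12\right) = -72$)
$- 293 \left(-325 + f\right) = - 293 \left(-325 - 72\right) = \left(-293\right) \left(-397\right) = 116321$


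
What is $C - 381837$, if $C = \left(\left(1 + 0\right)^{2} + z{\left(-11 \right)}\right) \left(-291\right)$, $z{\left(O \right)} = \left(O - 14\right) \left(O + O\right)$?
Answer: $-542178$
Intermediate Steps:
$z{\left(O \right)} = 2 O \left(-14 + O\right)$ ($z{\left(O \right)} = \left(-14 + O\right) 2 O = 2 O \left(-14 + O\right)$)
$C = -160341$ ($C = \left(\left(1 + 0\right)^{2} + 2 \left(-11\right) \left(-14 - 11\right)\right) \left(-291\right) = \left(1^{2} + 2 \left(-11\right) \left(-25\right)\right) \left(-291\right) = \left(1 + 550\right) \left(-291\right) = 551 \left(-291\right) = -160341$)
$C - 381837 = -160341 - 381837 = -542178$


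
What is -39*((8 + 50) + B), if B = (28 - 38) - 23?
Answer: -975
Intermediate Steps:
B = -33 (B = -10 - 23 = -33)
-39*((8 + 50) + B) = -39*((8 + 50) - 33) = -39*(58 - 33) = -39*25 = -975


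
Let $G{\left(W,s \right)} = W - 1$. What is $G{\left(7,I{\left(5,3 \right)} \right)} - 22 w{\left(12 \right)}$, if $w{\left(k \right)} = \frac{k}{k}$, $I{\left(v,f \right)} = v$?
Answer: $-16$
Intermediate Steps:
$w{\left(k \right)} = 1$
$G{\left(W,s \right)} = -1 + W$
$G{\left(7,I{\left(5,3 \right)} \right)} - 22 w{\left(12 \right)} = \left(-1 + 7\right) - 22 = 6 - 22 = -16$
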